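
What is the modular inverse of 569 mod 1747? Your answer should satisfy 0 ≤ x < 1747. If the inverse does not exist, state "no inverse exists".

393

Run Euclid on (1747, 569):
1747 = 3*569 + 40
569 = 14*40 + 9
40 = 4*9 + 4
9 = 2*4 + 1
4 = 4*1 + 0
Since gcd(569, 1747) = 1, back-substitute to write 1 as a combination:
1 = 9 − 2·4
1 = −2·40 + 9·9
1 = 9·569 − 128·40
1 = −128·1747 + 393·569
So 569·393 ≡ 1 (mod 1747).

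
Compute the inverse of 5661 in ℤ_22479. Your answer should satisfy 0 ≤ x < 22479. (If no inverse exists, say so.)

no inverse exists

Compute gcd(5661, 22479):
22479 = 3×5661 + 5496
5661 = 1×5496 + 165
5496 = 33×165 + 51
165 = 3×51 + 12
51 = 4×12 + 3
12 = 4×3 + 0
Since gcd = 3 > 1, 5661 is not a unit mod 22479.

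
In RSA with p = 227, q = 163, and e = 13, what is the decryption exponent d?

φ(n) = (p−1)(q−1) = 226·162 = 36612.
Need d with 13·d ≡ 1 (mod 36612). Apply the extended Euclidean algorithm:
36612 = 2816·13 + 4
13 = 3·4 + 1
4 = 4·1 + 0
Back-substitute:
1 = 13 − 3·4
1 = −3·36612 + 8449·13
So 13·8449 ≡ 1 (mod 36612), hence d = 8449.

8449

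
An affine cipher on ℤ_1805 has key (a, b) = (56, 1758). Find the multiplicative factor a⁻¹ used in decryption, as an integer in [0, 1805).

1386

Apply the Euclidean algorithm to 1805 and 56:
1805 = 32·56 + 13
56 = 4·13 + 4
13 = 3·4 + 1
4 = 4·1 + 0
gcd = 1, so the inverse exists. Back-substitute:
1 = 13 − 3·4
1 = −3·56 + 13·13
1 = 13·1805 − 419·56
Thus 56·(-419) ≡ 1 (mod 1805); reducing, -419 mod 1805 = 1386.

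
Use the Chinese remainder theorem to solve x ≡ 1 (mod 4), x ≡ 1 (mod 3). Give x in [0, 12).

1

Write x = 1 + 4·k. Then 4·k ≡ 1 − 1 ≡ 0 (mod 3).
Need 4⁻¹ mod 3. Extended Euclid on (3, 1):
3 = 3×1 + 0
4⁻¹ ≡ 1 (mod 3), so k ≡ 1·0 ≡ 0 (mod 3).
x = 1 + 4·0 = 1.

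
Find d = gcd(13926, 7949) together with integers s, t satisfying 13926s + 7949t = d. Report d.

Repeated division:
13926 = 1×7949 + 5977
7949 = 1×5977 + 1972
5977 = 3×1972 + 61
1972 = 32×61 + 20
61 = 3×20 + 1
20 = 20×1 + 0
gcd(13926, 7949) = 1.
Express as a combination:
1 = 61 − 3·20
1 = −3·1972 + 97·61
1 = 97·5977 − 294·1972
1 = −294·7949 + 391·5977
1 = 391·13926 − 685·7949
So 1 = (391)·13926 + (-685)·7949.

1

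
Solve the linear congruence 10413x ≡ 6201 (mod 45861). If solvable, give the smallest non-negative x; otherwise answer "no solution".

First find gcd(10413, 45861):
45861 = 4*10413 + 4209
10413 = 2*4209 + 1995
4209 = 2*1995 + 219
1995 = 9*219 + 24
219 = 9*24 + 3
24 = 8*3 + 0
gcd = 3 and 3 | 6201, so solutions exist. Divide through by 3: 3471x ≡ 2067 (mod 15287).
Now find 3471⁻¹ mod 15287:
15287 = 4×3471 + 1403
3471 = 2×1403 + 665
1403 = 2×665 + 73
665 = 9×73 + 8
73 = 9×8 + 1
8 = 8×1 + 0
Back-substitute:
1 = 73 − 9·8
1 = −9·665 + 82·73
1 = 82·1403 − 173·665
1 = −173·3471 + 428·1403
1 = 428·15287 − 1885·3471
So 3471·(-1885) ≡ 1 (mod 15287), i.e. 3471⁻¹ ≡ 13402.
Then x ≡ 13402·2067 ≡ 1890 (mod 15287); the smallest non-negative solution is x = 1890.

1890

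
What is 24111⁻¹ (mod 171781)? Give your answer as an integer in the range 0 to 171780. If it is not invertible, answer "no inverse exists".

Extended Euclidean algorithm:
171781 = 7·24111 + 3004
24111 = 8·3004 + 79
3004 = 38·79 + 2
79 = 39·2 + 1
2 = 2·1 + 0
The gcd is 1. Working backward:
1 = 79 − 39·2
1 = −39·3004 + 1483·79
1 = 1483·24111 − 11903·3004
1 = −11903·171781 + 84804·24111
So 24111·84804 ≡ 1 (mod 171781).

84804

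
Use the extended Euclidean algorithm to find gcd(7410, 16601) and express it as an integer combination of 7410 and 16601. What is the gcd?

13

Apply Euclid's algorithm to 16601 and 7410:
16601 = 2·7410 + 1781
7410 = 4·1781 + 286
1781 = 6·286 + 65
286 = 4·65 + 26
65 = 2·26 + 13
26 = 2·13 + 0
gcd(7410, 16601) = 13.
Back-substituting:
13 = 65 − 2·26
13 = −2·286 + 9·65
13 = 9·1781 − 56·286
13 = −56·7410 + 233·1781
13 = 233·16601 − 522·7410
So 13 = (233)·16601 + (-522)·7410.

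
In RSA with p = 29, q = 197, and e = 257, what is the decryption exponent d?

φ(n) = (p−1)(q−1) = 28·196 = 5488.
Need d with 257·d ≡ 1 (mod 5488). Apply the extended Euclidean algorithm:
5488 = 21·257 + 91
257 = 2·91 + 75
91 = 1·75 + 16
75 = 4·16 + 11
16 = 1·11 + 5
11 = 2·5 + 1
5 = 5·1 + 0
Back-substitute:
1 = 11 − 2·5
1 = −2·16 + 3·11
1 = 3·75 − 14·16
1 = −14·91 + 17·75
1 = 17·257 − 48·91
1 = −48·5488 + 1025·257
So 257·1025 ≡ 1 (mod 5488), hence d = 1025.

1025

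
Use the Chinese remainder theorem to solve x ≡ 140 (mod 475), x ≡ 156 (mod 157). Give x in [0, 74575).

Write x = 140 + 475·k. Then 475·k ≡ 156 − 140 ≡ 16 (mod 157).
Need 475⁻¹ mod 157. Extended Euclid on (157, 4):
157 = 39*4 + 1
4 = 4*1 + 0
Back-substitute:
1 = 157 − 39·4
475⁻¹ ≡ 118 (mod 157), so k ≡ 118·16 ≡ 4 (mod 157).
x = 140 + 475·4 = 2040.

2040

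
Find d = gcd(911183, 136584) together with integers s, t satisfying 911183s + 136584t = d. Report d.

Repeated division:
911183 = 6·136584 + 91679
136584 = 1·91679 + 44905
91679 = 2·44905 + 1869
44905 = 24·1869 + 49
1869 = 38·49 + 7
49 = 7·7 + 0
gcd(911183, 136584) = 7.
Express as a combination:
7 = 1869 − 38·49
7 = −38·44905 + 913·1869
7 = 913·91679 − 1864·44905
7 = −1864·136584 + 2777·91679
7 = 2777·911183 − 18526·136584
So 7 = (2777)·911183 + (-18526)·136584.

7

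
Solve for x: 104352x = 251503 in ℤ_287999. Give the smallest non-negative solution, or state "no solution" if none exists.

120772

First find gcd(104352, 287999):
287999 = 2×104352 + 79295
104352 = 1×79295 + 25057
79295 = 3×25057 + 4124
25057 = 6×4124 + 313
4124 = 13×313 + 55
313 = 5×55 + 38
55 = 1×38 + 17
38 = 2×17 + 4
17 = 4×4 + 1
4 = 4×1 + 0
gcd = 1, so a unique solution mod 287999 exists.
Back-substitute for the Bézout coefficients:
1 = 17 − 4·4
1 = −4·38 + 9·17
1 = 9·55 − 13·38
1 = −13·313 + 74·55
1 = 74·4124 − 975·313
1 = −975·25057 + 5924·4124
1 = 5924·79295 − 18747·25057
1 = −18747·104352 + 24671·79295
1 = 24671·287999 − 68089·104352
So 104352·(-68089) ≡ 1 (mod 287999), giving 104352⁻¹ ≡ 219910.
x ≡ 104352⁻¹·251503 ≡ 219910·251503 ≡ 120772 (mod 287999).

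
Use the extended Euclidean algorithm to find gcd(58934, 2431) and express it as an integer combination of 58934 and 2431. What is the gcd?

Apply Euclid's algorithm to 58934 and 2431:
58934 = 24×2431 + 590
2431 = 4×590 + 71
590 = 8×71 + 22
71 = 3×22 + 5
22 = 4×5 + 2
5 = 2×2 + 1
2 = 2×1 + 0
gcd(58934, 2431) = 1.
Express as a combination:
1 = 5 − 2·2
1 = −2·22 + 9·5
1 = 9·71 − 29·22
1 = −29·590 + 241·71
1 = 241·2431 − 993·590
1 = −993·58934 + 24073·2431
So 1 = (-993)·58934 + (24073)·2431.

1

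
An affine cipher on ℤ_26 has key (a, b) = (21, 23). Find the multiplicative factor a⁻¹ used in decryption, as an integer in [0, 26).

Apply the Euclidean algorithm to 26 and 21:
26 = 1*21 + 5
21 = 4*5 + 1
5 = 5*1 + 0
Since gcd(21, 26) = 1, back-substitute to write 1 as a combination:
1 = 21 − 4·5
1 = −4·26 + 5·21
So 21·5 ≡ 1 (mod 26).

5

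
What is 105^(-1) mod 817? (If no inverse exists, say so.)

gcd(817, 105) by repeated division:
817 = 7*105 + 82
105 = 1*82 + 23
82 = 3*23 + 13
23 = 1*13 + 10
13 = 1*10 + 3
10 = 3*3 + 1
3 = 3*1 + 0
The gcd is 1. Working backward:
1 = 10 − 3·3
1 = −3·13 + 4·10
1 = 4·23 − 7·13
1 = −7·82 + 25·23
1 = 25·105 − 32·82
1 = −32·817 + 249·105
So 105·249 ≡ 1 (mod 817).

249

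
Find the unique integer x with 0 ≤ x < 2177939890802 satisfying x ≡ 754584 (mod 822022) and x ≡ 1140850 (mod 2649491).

Write x = 754584 + 822022·k. Then 822022·k ≡ 1140850 − 754584 ≡ 386266 (mod 2649491).
Need 822022⁻¹ mod 2649491. Extended Euclid on (2649491, 822022):
2649491 = 3*822022 + 183425
822022 = 4*183425 + 88322
183425 = 2*88322 + 6781
88322 = 13*6781 + 169
6781 = 40*169 + 21
169 = 8*21 + 1
21 = 21*1 + 0
Back-substitute:
1 = 169 − 8·21
1 = −8·6781 + 321·169
1 = 321·88322 − 4181·6781
1 = −4181·183425 + 8683·88322
1 = 8683·822022 − 38913·183425
1 = −38913·2649491 + 125422·822022
822022⁻¹ ≡ 125422 (mod 2649491), so k ≡ 125422·386266 ≡ 311317 (mod 2649491).
x = 754584 + 822022·311317 = 255910177558.

255910177558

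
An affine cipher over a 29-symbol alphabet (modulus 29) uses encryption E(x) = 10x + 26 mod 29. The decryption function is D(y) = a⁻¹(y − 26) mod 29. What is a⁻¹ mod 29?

3

gcd(29, 10) by repeated division:
29 = 2·10 + 9
10 = 1·9 + 1
9 = 9·1 + 0
gcd = 1, so the inverse exists. Back-substitute:
1 = 10 − 9
1 = −29 + 3·10
So 10·3 ≡ 1 (mod 29).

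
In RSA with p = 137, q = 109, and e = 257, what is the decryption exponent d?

φ(n) = (p−1)(q−1) = 136·108 = 14688.
Need d with 257·d ≡ 1 (mod 14688). Apply the extended Euclidean algorithm:
14688 = 57×257 + 39
257 = 6×39 + 23
39 = 1×23 + 16
23 = 1×16 + 7
16 = 2×7 + 2
7 = 3×2 + 1
2 = 2×1 + 0
Back-substitute:
1 = 7 − 3·2
1 = −3·16 + 7·7
1 = 7·23 − 10·16
1 = −10·39 + 17·23
1 = 17·257 − 112·39
1 = −112·14688 + 6401·257
So 257·6401 ≡ 1 (mod 14688), hence d = 6401.

6401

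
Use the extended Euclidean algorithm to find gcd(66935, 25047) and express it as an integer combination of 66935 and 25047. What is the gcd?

Repeated division:
66935 = 2·25047 + 16841
25047 = 1·16841 + 8206
16841 = 2·8206 + 429
8206 = 19·429 + 55
429 = 7·55 + 44
55 = 1·44 + 11
44 = 4·11 + 0
gcd(66935, 25047) = 11.
Working backward:
11 = 55 − 44
11 = −429 + 8·55
11 = 8·8206 − 153·429
11 = −153·16841 + 314·8206
11 = 314·25047 − 467·16841
11 = −467·66935 + 1248·25047
So 11 = (-467)·66935 + (1248)·25047.

11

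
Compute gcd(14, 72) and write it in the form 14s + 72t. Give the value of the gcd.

2

Apply Euclid's algorithm to 72 and 14:
72 = 5*14 + 2
14 = 7*2 + 0
gcd(14, 72) = 2.
Working backward:
2 = 72 − 5·14
So 2 = (1)·72 + (-5)·14.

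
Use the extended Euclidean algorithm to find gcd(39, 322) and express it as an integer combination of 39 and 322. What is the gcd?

1

Repeated division:
322 = 8×39 + 10
39 = 3×10 + 9
10 = 1×9 + 1
9 = 9×1 + 0
gcd(39, 322) = 1.
Working backward:
1 = 10 − 9
1 = −39 + 4·10
1 = 4·322 − 33·39
So 1 = (4)·322 + (-33)·39.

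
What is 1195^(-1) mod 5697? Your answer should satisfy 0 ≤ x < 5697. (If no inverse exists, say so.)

4324

Extended Euclidean algorithm:
5697 = 4·1195 + 917
1195 = 1·917 + 278
917 = 3·278 + 83
278 = 3·83 + 29
83 = 2·29 + 25
29 = 1·25 + 4
25 = 6·4 + 1
4 = 4·1 + 0
gcd = 1, so the inverse exists. Back-substitute:
1 = 25 − 6·4
1 = −6·29 + 7·25
1 = 7·83 − 20·29
1 = −20·278 + 67·83
1 = 67·917 − 221·278
1 = −221·1195 + 288·917
1 = 288·5697 − 1373·1195
Hence 1195⁻¹ ≡ -1373 ≡ 4324 (mod 5697).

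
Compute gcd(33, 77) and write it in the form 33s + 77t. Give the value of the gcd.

11

Apply Euclid's algorithm to 77 and 33:
77 = 2·33 + 11
33 = 3·11 + 0
gcd(33, 77) = 11.
Express as a combination:
11 = 77 − 2·33
So 11 = (1)·77 + (-2)·33.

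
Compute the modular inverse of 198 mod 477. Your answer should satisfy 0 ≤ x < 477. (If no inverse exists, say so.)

no inverse exists

Euclidean algorithm on 477, 198:
477 = 2·198 + 81
198 = 2·81 + 36
81 = 2·36 + 9
36 = 4·9 + 0
gcd(198, 477) = 9 ≠ 1, so 198 has no multiplicative inverse modulo 477.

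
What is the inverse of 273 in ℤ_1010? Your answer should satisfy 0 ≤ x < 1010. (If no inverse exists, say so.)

37

Apply the Euclidean algorithm to 1010 and 273:
1010 = 3*273 + 191
273 = 1*191 + 82
191 = 2*82 + 27
82 = 3*27 + 1
27 = 27*1 + 0
The gcd is 1. Working backward:
1 = 82 − 3·27
1 = −3·191 + 7·82
1 = 7·273 − 10·191
1 = −10·1010 + 37·273
So 273·37 ≡ 1 (mod 1010).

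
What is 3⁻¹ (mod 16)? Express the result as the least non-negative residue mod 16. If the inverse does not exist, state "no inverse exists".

11

Extended Euclidean algorithm:
16 = 5*3 + 1
3 = 3*1 + 0
gcd = 1, so the inverse exists. Back-substitute:
1 = 16 − 5·3
Hence 3⁻¹ ≡ -5 ≡ 11 (mod 16).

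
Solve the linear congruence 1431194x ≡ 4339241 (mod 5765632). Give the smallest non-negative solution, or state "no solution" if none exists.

no solution

gcd(1431194, 5765632):
5765632 = 4×1431194 + 40856
1431194 = 35×40856 + 1234
40856 = 33×1234 + 134
1234 = 9×134 + 28
134 = 4×28 + 22
28 = 1×22 + 6
22 = 3×6 + 4
6 = 1×4 + 2
4 = 2×2 + 0
gcd = 2, but 2 ∤ 4339241, so the congruence has no solution.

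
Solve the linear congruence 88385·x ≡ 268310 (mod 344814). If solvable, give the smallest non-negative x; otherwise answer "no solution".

85714

First find gcd(88385, 344814):
344814 = 3×88385 + 79659
88385 = 1×79659 + 8726
79659 = 9×8726 + 1125
8726 = 7×1125 + 851
1125 = 1×851 + 274
851 = 3×274 + 29
274 = 9×29 + 13
29 = 2×13 + 3
13 = 4×3 + 1
3 = 3×1 + 0
gcd = 1, so a unique solution mod 344814 exists.
Back-substitute for the Bézout coefficients:
1 = 13 − 4·3
1 = −4·29 + 9·13
1 = 9·274 − 85·29
1 = −85·851 + 264·274
1 = 264·1125 − 349·851
1 = −349·8726 + 2707·1125
1 = 2707·79659 − 24712·8726
1 = −24712·88385 + 27419·79659
1 = 27419·344814 − 106969·88385
So 88385·(-106969) ≡ 1 (mod 344814), giving 88385⁻¹ ≡ 237845.
x ≡ 88385⁻¹·268310 ≡ 237845·268310 ≡ 85714 (mod 344814).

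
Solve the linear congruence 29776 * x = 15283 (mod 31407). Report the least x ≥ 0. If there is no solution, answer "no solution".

First find gcd(29776, 31407):
31407 = 1*29776 + 1631
29776 = 18*1631 + 418
1631 = 3*418 + 377
418 = 1*377 + 41
377 = 9*41 + 8
41 = 5*8 + 1
8 = 8*1 + 0
gcd = 1, so a unique solution mod 31407 exists.
Back-substitute for the Bézout coefficients:
1 = 41 − 5·8
1 = −5·377 + 46·41
1 = 46·418 − 51·377
1 = −51·1631 + 199·418
1 = 199·29776 − 3633·1631
1 = −3633·31407 + 3832·29776
So 29776·(3832) ≡ 1 (mod 31407), giving 29776⁻¹ ≡ 3832.
x ≡ 29776⁻¹·15283 ≡ 3832·15283 ≡ 21808 (mod 31407).

21808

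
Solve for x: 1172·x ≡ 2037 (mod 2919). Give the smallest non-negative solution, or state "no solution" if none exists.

First find gcd(1172, 2919):
2919 = 2·1172 + 575
1172 = 2·575 + 22
575 = 26·22 + 3
22 = 7·3 + 1
3 = 3·1 + 0
gcd = 1, so a unique solution mod 2919 exists.
Back-substitute for the Bézout coefficients:
1 = 22 − 7·3
1 = −7·575 + 183·22
1 = 183·1172 − 373·575
1 = −373·2919 + 929·1172
So 1172·(929) ≡ 1 (mod 2919), giving 1172⁻¹ ≡ 929.
x ≡ 1172⁻¹·2037 ≡ 929·2037 ≡ 861 (mod 2919).

861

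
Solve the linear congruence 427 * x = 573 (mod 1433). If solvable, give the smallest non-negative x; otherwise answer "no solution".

1186

First find gcd(427, 1433):
1433 = 3×427 + 152
427 = 2×152 + 123
152 = 1×123 + 29
123 = 4×29 + 7
29 = 4×7 + 1
7 = 7×1 + 0
gcd = 1, so a unique solution mod 1433 exists.
Back-substitute for the Bézout coefficients:
1 = 29 − 4·7
1 = −4·123 + 17·29
1 = 17·152 − 21·123
1 = −21·427 + 59·152
1 = 59·1433 − 198·427
So 427·(-198) ≡ 1 (mod 1433), giving 427⁻¹ ≡ 1235.
x ≡ 427⁻¹·573 ≡ 1235·573 ≡ 1186 (mod 1433).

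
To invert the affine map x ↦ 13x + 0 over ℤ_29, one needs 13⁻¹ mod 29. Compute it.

9

Apply the Euclidean algorithm to 29 and 13:
29 = 2×13 + 3
13 = 4×3 + 1
3 = 3×1 + 0
Since gcd(13, 29) = 1, back-substitute to write 1 as a combination:
1 = 13 − 4·3
1 = −4·29 + 9·13
So 13·9 ≡ 1 (mod 29).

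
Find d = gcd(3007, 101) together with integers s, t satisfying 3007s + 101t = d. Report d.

1

Euclidean algorithm:
3007 = 29×101 + 78
101 = 1×78 + 23
78 = 3×23 + 9
23 = 2×9 + 5
9 = 1×5 + 4
5 = 1×4 + 1
4 = 4×1 + 0
gcd(3007, 101) = 1.
Back-substituting:
1 = 5 − 4
1 = −9 + 2·5
1 = 2·23 − 5·9
1 = −5·78 + 17·23
1 = 17·101 − 22·78
1 = −22·3007 + 655·101
So 1 = (-22)·3007 + (655)·101.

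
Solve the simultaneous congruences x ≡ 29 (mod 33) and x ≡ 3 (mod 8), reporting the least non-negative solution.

Write x = 29 + 33·k. Then 33·k ≡ 3 − 29 ≡ 6 (mod 8).
Need 33⁻¹ mod 8. Extended Euclid on (8, 1):
8 = 8×1 + 0
33⁻¹ ≡ 1 (mod 8), so k ≡ 1·6 ≡ 6 (mod 8).
x = 29 + 33·6 = 227.

227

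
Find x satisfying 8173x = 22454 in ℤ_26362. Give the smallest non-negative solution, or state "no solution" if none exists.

17972

First find gcd(8173, 26362):
26362 = 3*8173 + 1843
8173 = 4*1843 + 801
1843 = 2*801 + 241
801 = 3*241 + 78
241 = 3*78 + 7
78 = 11*7 + 1
7 = 7*1 + 0
gcd = 1, so a unique solution mod 26362 exists.
Back-substitute for the Bézout coefficients:
1 = 78 − 11·7
1 = −11·241 + 34·78
1 = 34·801 − 113·241
1 = −113·1843 + 260·801
1 = 260·8173 − 1153·1843
1 = −1153·26362 + 3719·8173
So 8173·(3719) ≡ 1 (mod 26362), giving 8173⁻¹ ≡ 3719.
x ≡ 8173⁻¹·22454 ≡ 3719·22454 ≡ 17972 (mod 26362).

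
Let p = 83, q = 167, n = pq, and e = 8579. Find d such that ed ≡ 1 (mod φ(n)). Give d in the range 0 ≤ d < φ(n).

φ(n) = (p−1)(q−1) = 82·166 = 13612.
Need d with 8579·d ≡ 1 (mod 13612). Apply the extended Euclidean algorithm:
13612 = 1×8579 + 5033
8579 = 1×5033 + 3546
5033 = 1×3546 + 1487
3546 = 2×1487 + 572
1487 = 2×572 + 343
572 = 1×343 + 229
343 = 1×229 + 114
229 = 2×114 + 1
114 = 114×1 + 0
Back-substitute:
1 = 229 − 2·114
1 = −2·343 + 3·229
1 = 3·572 − 5·343
1 = −5·1487 + 13·572
1 = 13·3546 − 31·1487
1 = −31·5033 + 44·3546
1 = 44·8579 − 75·5033
1 = −75·13612 + 119·8579
So 8579·119 ≡ 1 (mod 13612), hence d = 119.

119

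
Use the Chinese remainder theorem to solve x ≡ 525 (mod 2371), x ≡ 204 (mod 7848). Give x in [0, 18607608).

Write x = 525 + 2371·k. Then 2371·k ≡ 204 − 525 ≡ 7527 (mod 7848).
Need 2371⁻¹ mod 7848. Extended Euclid on (7848, 2371):
7848 = 3*2371 + 735
2371 = 3*735 + 166
735 = 4*166 + 71
166 = 2*71 + 24
71 = 2*24 + 23
24 = 1*23 + 1
23 = 23*1 + 0
Back-substitute:
1 = 24 − 23
1 = −71 + 3·24
1 = 3·166 − 7·71
1 = −7·735 + 31·166
1 = 31·2371 − 100·735
1 = −100·7848 + 331·2371
2371⁻¹ ≡ 331 (mod 7848), so k ≡ 331·7527 ≡ 3621 (mod 7848).
x = 525 + 2371·3621 = 8585916.

8585916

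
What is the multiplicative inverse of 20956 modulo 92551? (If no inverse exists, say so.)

Apply the Euclidean algorithm to 92551 and 20956:
92551 = 4*20956 + 8727
20956 = 2*8727 + 3502
8727 = 2*3502 + 1723
3502 = 2*1723 + 56
1723 = 30*56 + 43
56 = 1*43 + 13
43 = 3*13 + 4
13 = 3*4 + 1
4 = 4*1 + 0
The gcd is 1. Working backward:
1 = 13 − 3·4
1 = −3·43 + 10·13
1 = 10·56 − 13·43
1 = −13·1723 + 400·56
1 = 400·3502 − 813·1723
1 = −813·8727 + 2026·3502
1 = 2026·20956 − 4865·8727
1 = −4865·92551 + 21486·20956
So 20956·21486 ≡ 1 (mod 92551).

21486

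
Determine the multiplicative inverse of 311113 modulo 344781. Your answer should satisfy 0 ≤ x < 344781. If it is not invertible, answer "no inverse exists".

169390

gcd(344781, 311113) by repeated division:
344781 = 1×311113 + 33668
311113 = 9×33668 + 8101
33668 = 4×8101 + 1264
8101 = 6×1264 + 517
1264 = 2×517 + 230
517 = 2×230 + 57
230 = 4×57 + 2
57 = 28×2 + 1
2 = 2×1 + 0
gcd = 1, so the inverse exists. Back-substitute:
1 = 57 − 28·2
1 = −28·230 + 113·57
1 = 113·517 − 254·230
1 = −254·1264 + 621·517
1 = 621·8101 − 3980·1264
1 = −3980·33668 + 16541·8101
1 = 16541·311113 − 152849·33668
1 = −152849·344781 + 169390·311113
So 311113·169390 ≡ 1 (mod 344781).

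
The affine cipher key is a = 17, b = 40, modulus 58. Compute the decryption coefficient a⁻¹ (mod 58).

41

Extended Euclidean algorithm:
58 = 3×17 + 7
17 = 2×7 + 3
7 = 2×3 + 1
3 = 3×1 + 0
The gcd is 1. Working backward:
1 = 7 − 2·3
1 = −2·17 + 5·7
1 = 5·58 − 17·17
So 17·(-17) ≡ 1 (mod 58), and -17 ≡ 41 (mod 58).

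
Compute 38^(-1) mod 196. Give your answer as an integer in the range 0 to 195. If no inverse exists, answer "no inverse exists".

Euclidean algorithm on 196, 38:
196 = 5×38 + 6
38 = 6×6 + 2
6 = 3×2 + 0
Since gcd = 2 > 1, 38 is not a unit mod 196.

no inverse exists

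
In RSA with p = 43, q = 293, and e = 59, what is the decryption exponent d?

φ(n) = (p−1)(q−1) = 42·292 = 12264.
Need d with 59·d ≡ 1 (mod 12264). Apply the extended Euclidean algorithm:
12264 = 207*59 + 51
59 = 1*51 + 8
51 = 6*8 + 3
8 = 2*3 + 2
3 = 1*2 + 1
2 = 2*1 + 0
Back-substitute:
1 = 3 − 2
1 = −8 + 3·3
1 = 3·51 − 19·8
1 = −19·59 + 22·51
1 = 22·12264 − 4573·59
So 59·(-4573) ≡ 1 (mod 12264), hence d ≡ -4573 ≡ 7691 (mod 12264).

7691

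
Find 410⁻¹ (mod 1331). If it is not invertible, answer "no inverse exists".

224

gcd(1331, 410) by repeated division:
1331 = 3*410 + 101
410 = 4*101 + 6
101 = 16*6 + 5
6 = 1*5 + 1
5 = 5*1 + 0
Since gcd(410, 1331) = 1, back-substitute to write 1 as a combination:
1 = 6 − 5
1 = −101 + 17·6
1 = 17·410 − 69·101
1 = −69·1331 + 224·410
So 410·224 ≡ 1 (mod 1331).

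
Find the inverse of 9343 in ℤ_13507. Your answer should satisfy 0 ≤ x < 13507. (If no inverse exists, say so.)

Run Euclid on (13507, 9343):
13507 = 1·9343 + 4164
9343 = 2·4164 + 1015
4164 = 4·1015 + 104
1015 = 9·104 + 79
104 = 1·79 + 25
79 = 3·25 + 4
25 = 6·4 + 1
4 = 4·1 + 0
gcd = 1, so the inverse exists. Back-substitute:
1 = 25 − 6·4
1 = −6·79 + 19·25
1 = 19·104 − 25·79
1 = −25·1015 + 244·104
1 = 244·4164 − 1001·1015
1 = −1001·9343 + 2246·4164
1 = 2246·13507 − 3247·9343
Thus 9343·(-3247) ≡ 1 (mod 13507); reducing, -3247 mod 13507 = 10260.

10260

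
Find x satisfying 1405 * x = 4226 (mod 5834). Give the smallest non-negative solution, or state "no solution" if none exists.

1066

First find gcd(1405, 5834):
5834 = 4·1405 + 214
1405 = 6·214 + 121
214 = 1·121 + 93
121 = 1·93 + 28
93 = 3·28 + 9
28 = 3·9 + 1
9 = 9·1 + 0
gcd = 1, so a unique solution mod 5834 exists.
Back-substitute for the Bézout coefficients:
1 = 28 − 3·9
1 = −3·93 + 10·28
1 = 10·121 − 13·93
1 = −13·214 + 23·121
1 = 23·1405 − 151·214
1 = −151·5834 + 627·1405
So 1405·(627) ≡ 1 (mod 5834), giving 1405⁻¹ ≡ 627.
x ≡ 1405⁻¹·4226 ≡ 627·4226 ≡ 1066 (mod 5834).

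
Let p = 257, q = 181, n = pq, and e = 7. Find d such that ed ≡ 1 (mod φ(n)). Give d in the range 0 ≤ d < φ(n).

6583

φ(n) = (p−1)(q−1) = 256·180 = 46080.
Need d with 7·d ≡ 1 (mod 46080). Apply the extended Euclidean algorithm:
46080 = 6582×7 + 6
7 = 1×6 + 1
6 = 6×1 + 0
Back-substitute:
1 = 7 − 6
1 = −46080 + 6583·7
So 7·6583 ≡ 1 (mod 46080), hence d = 6583.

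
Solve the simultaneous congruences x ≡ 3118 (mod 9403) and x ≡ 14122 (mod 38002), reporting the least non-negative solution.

Write x = 3118 + 9403·k. Then 9403·k ≡ 14122 − 3118 ≡ 11004 (mod 38002).
Need 9403⁻¹ mod 38002. Extended Euclid on (38002, 9403):
38002 = 4*9403 + 390
9403 = 24*390 + 43
390 = 9*43 + 3
43 = 14*3 + 1
3 = 3*1 + 0
Back-substitute:
1 = 43 − 14·3
1 = −14·390 + 127·43
1 = 127·9403 − 3062·390
1 = −3062·38002 + 12375·9403
9403⁻¹ ≡ 12375 (mod 38002), so k ≡ 12375·11004 ≡ 13334 (mod 38002).
x = 3118 + 9403·13334 = 125382720.

125382720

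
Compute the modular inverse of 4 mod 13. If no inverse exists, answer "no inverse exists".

10

Run Euclid on (13, 4):
13 = 3·4 + 1
4 = 4·1 + 0
The gcd is 1. Working backward:
1 = 13 − 3·4
Hence 4⁻¹ ≡ -3 ≡ 10 (mod 13).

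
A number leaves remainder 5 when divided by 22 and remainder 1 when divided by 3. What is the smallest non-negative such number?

49

Write x = 5 + 22·k. Then 22·k ≡ 1 − 5 ≡ 2 (mod 3).
Need 22⁻¹ mod 3. Extended Euclid on (3, 1):
3 = 3×1 + 0
22⁻¹ ≡ 1 (mod 3), so k ≡ 1·2 ≡ 2 (mod 3).
x = 5 + 22·2 = 49.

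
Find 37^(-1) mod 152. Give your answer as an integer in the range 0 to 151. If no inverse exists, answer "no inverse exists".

37

Apply the Euclidean algorithm to 152 and 37:
152 = 4*37 + 4
37 = 9*4 + 1
4 = 4*1 + 0
gcd = 1, so the inverse exists. Back-substitute:
1 = 37 − 9·4
1 = −9·152 + 37·37
So 37·37 ≡ 1 (mod 152).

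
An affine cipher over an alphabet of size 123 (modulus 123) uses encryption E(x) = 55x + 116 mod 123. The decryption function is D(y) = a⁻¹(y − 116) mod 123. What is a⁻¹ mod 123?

Run Euclid on (123, 55):
123 = 2·55 + 13
55 = 4·13 + 3
13 = 4·3 + 1
3 = 3·1 + 0
gcd = 1, so the inverse exists. Back-substitute:
1 = 13 − 4·3
1 = −4·55 + 17·13
1 = 17·123 − 38·55
Hence 55⁻¹ ≡ -38 ≡ 85 (mod 123).

85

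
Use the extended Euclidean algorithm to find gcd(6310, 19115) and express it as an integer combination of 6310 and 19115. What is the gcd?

5

Euclidean algorithm:
19115 = 3·6310 + 185
6310 = 34·185 + 20
185 = 9·20 + 5
20 = 4·5 + 0
gcd(6310, 19115) = 5.
Express as a combination:
5 = 185 − 9·20
5 = −9·6310 + 307·185
5 = 307·19115 − 930·6310
So 5 = (307)·19115 + (-930)·6310.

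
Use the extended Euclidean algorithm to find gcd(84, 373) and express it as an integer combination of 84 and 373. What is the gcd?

Euclidean algorithm:
373 = 4×84 + 37
84 = 2×37 + 10
37 = 3×10 + 7
10 = 1×7 + 3
7 = 2×3 + 1
3 = 3×1 + 0
gcd(84, 373) = 1.
Express as a combination:
1 = 7 − 2·3
1 = −2·10 + 3·7
1 = 3·37 − 11·10
1 = −11·84 + 25·37
1 = 25·373 − 111·84
So 1 = (25)·373 + (-111)·84.

1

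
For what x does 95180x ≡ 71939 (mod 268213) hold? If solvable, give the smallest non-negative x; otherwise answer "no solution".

163321

First find gcd(95180, 268213):
268213 = 2×95180 + 77853
95180 = 1×77853 + 17327
77853 = 4×17327 + 8545
17327 = 2×8545 + 237
8545 = 36×237 + 13
237 = 18×13 + 3
13 = 4×3 + 1
3 = 3×1 + 0
gcd = 1, so a unique solution mod 268213 exists.
Back-substitute for the Bézout coefficients:
1 = 13 − 4·3
1 = −4·237 + 73·13
1 = 73·8545 − 2632·237
1 = −2632·17327 + 5337·8545
1 = 5337·77853 − 23980·17327
1 = −23980·95180 + 29317·77853
1 = 29317·268213 − 82614·95180
So 95180·(-82614) ≡ 1 (mod 268213), giving 95180⁻¹ ≡ 185599.
x ≡ 95180⁻¹·71939 ≡ 185599·71939 ≡ 163321 (mod 268213).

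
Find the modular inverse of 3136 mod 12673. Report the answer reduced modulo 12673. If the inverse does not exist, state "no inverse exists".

Extended Euclidean algorithm:
12673 = 4×3136 + 129
3136 = 24×129 + 40
129 = 3×40 + 9
40 = 4×9 + 4
9 = 2×4 + 1
4 = 4×1 + 0
gcd = 1, so the inverse exists. Back-substitute:
1 = 9 − 2·4
1 = −2·40 + 9·9
1 = 9·129 − 29·40
1 = −29·3136 + 705·129
1 = 705·12673 − 2849·3136
Thus 3136·(-2849) ≡ 1 (mod 12673); reducing, -2849 mod 12673 = 9824.

9824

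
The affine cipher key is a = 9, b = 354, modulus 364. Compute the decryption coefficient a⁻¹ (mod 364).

81

Apply the Euclidean algorithm to 364 and 9:
364 = 40·9 + 4
9 = 2·4 + 1
4 = 4·1 + 0
gcd = 1, so the inverse exists. Back-substitute:
1 = 9 − 2·4
1 = −2·364 + 81·9
So 9·81 ≡ 1 (mod 364).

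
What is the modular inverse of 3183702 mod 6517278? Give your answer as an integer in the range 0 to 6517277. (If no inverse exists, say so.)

no inverse exists

Euclidean algorithm on 6517278, 3183702:
6517278 = 2*3183702 + 149874
3183702 = 21*149874 + 36348
149874 = 4*36348 + 4482
36348 = 8*4482 + 492
4482 = 9*492 + 54
492 = 9*54 + 6
54 = 9*6 + 0
The gcd is 6, not 1, hence no inverse exists.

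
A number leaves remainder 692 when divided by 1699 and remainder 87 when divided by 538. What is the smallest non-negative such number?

Write x = 692 + 1699·k. Then 1699·k ≡ 87 − 692 ≡ 471 (mod 538).
Need 1699⁻¹ mod 538. Extended Euclid on (538, 85):
538 = 6·85 + 28
85 = 3·28 + 1
28 = 28·1 + 0
Back-substitute:
1 = 85 − 3·28
1 = −3·538 + 19·85
1699⁻¹ ≡ 19 (mod 538), so k ≡ 19·471 ≡ 341 (mod 538).
x = 692 + 1699·341 = 580051.

580051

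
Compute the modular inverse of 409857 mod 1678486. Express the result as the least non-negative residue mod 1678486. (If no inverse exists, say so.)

416291

Extended Euclidean algorithm:
1678486 = 4*409857 + 39058
409857 = 10*39058 + 19277
39058 = 2*19277 + 504
19277 = 38*504 + 125
504 = 4*125 + 4
125 = 31*4 + 1
4 = 4*1 + 0
The gcd is 1. Working backward:
1 = 125 − 31·4
1 = −31·504 + 125·125
1 = 125·19277 − 4781·504
1 = −4781·39058 + 9687·19277
1 = 9687·409857 − 101651·39058
1 = −101651·1678486 + 416291·409857
So 409857·416291 ≡ 1 (mod 1678486).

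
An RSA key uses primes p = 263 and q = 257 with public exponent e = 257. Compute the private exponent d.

φ(n) = (p−1)(q−1) = 262·256 = 67072.
Need d with 257·d ≡ 1 (mod 67072). Apply the extended Euclidean algorithm:
67072 = 260*257 + 252
257 = 1*252 + 5
252 = 50*5 + 2
5 = 2*2 + 1
2 = 2*1 + 0
Back-substitute:
1 = 5 − 2·2
1 = −2·252 + 101·5
1 = 101·257 − 103·252
1 = −103·67072 + 26881·257
So 257·26881 ≡ 1 (mod 67072), hence d = 26881.

26881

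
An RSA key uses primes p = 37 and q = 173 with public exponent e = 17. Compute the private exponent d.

1457

φ(n) = (p−1)(q−1) = 36·172 = 6192.
Need d with 17·d ≡ 1 (mod 6192). Apply the extended Euclidean algorithm:
6192 = 364×17 + 4
17 = 4×4 + 1
4 = 4×1 + 0
Back-substitute:
1 = 17 − 4·4
1 = −4·6192 + 1457·17
So 17·1457 ≡ 1 (mod 6192), hence d = 1457.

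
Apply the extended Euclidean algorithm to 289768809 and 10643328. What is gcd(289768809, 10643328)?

Repeated division:
289768809 = 27·10643328 + 2398953
10643328 = 4·2398953 + 1047516
2398953 = 2·1047516 + 303921
1047516 = 3·303921 + 135753
303921 = 2·135753 + 32415
135753 = 4·32415 + 6093
32415 = 5·6093 + 1950
6093 = 3·1950 + 243
1950 = 8·243 + 6
243 = 40·6 + 3
6 = 2·3 + 0
gcd(289768809, 10643328) = 3.
Back-substituting:
3 = 243 − 40·6
3 = −40·1950 + 321·243
3 = 321·6093 − 1003·1950
3 = −1003·32415 + 5336·6093
3 = 5336·135753 − 22347·32415
3 = −22347·303921 + 50030·135753
3 = 50030·1047516 − 172437·303921
3 = −172437·2398953 + 394904·1047516
3 = 394904·10643328 − 1752053·2398953
3 = −1752053·289768809 + 47700335·10643328
So 3 = (-1752053)·289768809 + (47700335)·10643328.

3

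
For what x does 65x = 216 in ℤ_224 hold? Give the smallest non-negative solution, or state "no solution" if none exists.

First find gcd(65, 224):
224 = 3·65 + 29
65 = 2·29 + 7
29 = 4·7 + 1
7 = 7·1 + 0
gcd = 1, so a unique solution mod 224 exists.
Back-substitute for the Bézout coefficients:
1 = 29 − 4·7
1 = −4·65 + 9·29
1 = 9·224 − 31·65
So 65·(-31) ≡ 1 (mod 224), giving 65⁻¹ ≡ 193.
x ≡ 65⁻¹·216 ≡ 193·216 ≡ 24 (mod 224).

24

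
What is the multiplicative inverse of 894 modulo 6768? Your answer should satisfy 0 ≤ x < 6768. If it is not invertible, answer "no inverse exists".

Compute gcd(894, 6768):
6768 = 7×894 + 510
894 = 1×510 + 384
510 = 1×384 + 126
384 = 3×126 + 6
126 = 21×6 + 0
Since gcd = 6 > 1, 894 is not a unit mod 6768.

no inverse exists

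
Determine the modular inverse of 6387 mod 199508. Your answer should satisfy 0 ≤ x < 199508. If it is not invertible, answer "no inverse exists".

Extended Euclidean algorithm:
199508 = 31×6387 + 1511
6387 = 4×1511 + 343
1511 = 4×343 + 139
343 = 2×139 + 65
139 = 2×65 + 9
65 = 7×9 + 2
9 = 4×2 + 1
2 = 2×1 + 0
gcd = 1, so the inverse exists. Back-substitute:
1 = 9 − 4·2
1 = −4·65 + 29·9
1 = 29·139 − 62·65
1 = −62·343 + 153·139
1 = 153·1511 − 674·343
1 = −674·6387 + 2849·1511
1 = 2849·199508 − 88993·6387
So 6387·(-88993) ≡ 1 (mod 199508), and -88993 ≡ 110515 (mod 199508).

110515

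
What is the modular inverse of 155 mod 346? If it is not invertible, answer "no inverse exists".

221

Extended Euclidean algorithm:
346 = 2*155 + 36
155 = 4*36 + 11
36 = 3*11 + 3
11 = 3*3 + 2
3 = 1*2 + 1
2 = 2*1 + 0
Since gcd(155, 346) = 1, back-substitute to write 1 as a combination:
1 = 3 − 2
1 = −11 + 4·3
1 = 4·36 − 13·11
1 = −13·155 + 56·36
1 = 56·346 − 125·155
So 155·(-125) ≡ 1 (mod 346), and -125 ≡ 221 (mod 346).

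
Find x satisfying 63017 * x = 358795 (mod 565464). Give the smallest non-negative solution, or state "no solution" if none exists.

First find gcd(63017, 565464):
565464 = 8*63017 + 61328
63017 = 1*61328 + 1689
61328 = 36*1689 + 524
1689 = 3*524 + 117
524 = 4*117 + 56
117 = 2*56 + 5
56 = 11*5 + 1
5 = 5*1 + 0
gcd = 1, so a unique solution mod 565464 exists.
Back-substitute for the Bézout coefficients:
1 = 56 − 11·5
1 = −11·117 + 23·56
1 = 23·524 − 103·117
1 = −103·1689 + 332·524
1 = 332·61328 − 12055·1689
1 = −12055·63017 + 12387·61328
1 = 12387·565464 − 111151·63017
So 63017·(-111151) ≡ 1 (mod 565464), giving 63017⁻¹ ≡ 454313.
x ≡ 63017⁻¹·358795 ≡ 454313·358795 ≡ 56483 (mod 565464).

56483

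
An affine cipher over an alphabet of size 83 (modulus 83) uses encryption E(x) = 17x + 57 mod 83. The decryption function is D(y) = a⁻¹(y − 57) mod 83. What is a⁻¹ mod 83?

Extended Euclidean algorithm:
83 = 4·17 + 15
17 = 1·15 + 2
15 = 7·2 + 1
2 = 2·1 + 0
Since gcd(17, 83) = 1, back-substitute to write 1 as a combination:
1 = 15 − 7·2
1 = −7·17 + 8·15
1 = 8·83 − 39·17
So 17·(-39) ≡ 1 (mod 83), and -39 ≡ 44 (mod 83).

44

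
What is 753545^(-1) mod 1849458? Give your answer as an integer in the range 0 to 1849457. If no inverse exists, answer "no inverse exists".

Euclidean algorithm on 1849458, 753545:
1849458 = 2·753545 + 342368
753545 = 2·342368 + 68809
342368 = 4·68809 + 67132
68809 = 1·67132 + 1677
67132 = 40·1677 + 52
1677 = 32·52 + 13
52 = 4·13 + 0
Since gcd = 13 > 1, 753545 is not a unit mod 1849458.

no inverse exists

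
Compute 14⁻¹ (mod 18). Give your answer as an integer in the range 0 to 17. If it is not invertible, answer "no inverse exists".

no inverse exists

Compute gcd(14, 18):
18 = 1*14 + 4
14 = 3*4 + 2
4 = 2*2 + 0
Since gcd = 2 > 1, 14 is not a unit mod 18.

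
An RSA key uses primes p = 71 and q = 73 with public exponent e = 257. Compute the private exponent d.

353

φ(n) = (p−1)(q−1) = 70·72 = 5040.
Need d with 257·d ≡ 1 (mod 5040). Apply the extended Euclidean algorithm:
5040 = 19*257 + 157
257 = 1*157 + 100
157 = 1*100 + 57
100 = 1*57 + 43
57 = 1*43 + 14
43 = 3*14 + 1
14 = 14*1 + 0
Back-substitute:
1 = 43 − 3·14
1 = −3·57 + 4·43
1 = 4·100 − 7·57
1 = −7·157 + 11·100
1 = 11·257 − 18·157
1 = −18·5040 + 353·257
So 257·353 ≡ 1 (mod 5040), hence d = 353.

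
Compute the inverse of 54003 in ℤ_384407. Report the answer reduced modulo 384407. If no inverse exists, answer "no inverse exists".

168005

Extended Euclidean algorithm:
384407 = 7*54003 + 6386
54003 = 8*6386 + 2915
6386 = 2*2915 + 556
2915 = 5*556 + 135
556 = 4*135 + 16
135 = 8*16 + 7
16 = 2*7 + 2
7 = 3*2 + 1
2 = 2*1 + 0
Since gcd(54003, 384407) = 1, back-substitute to write 1 as a combination:
1 = 7 − 3·2
1 = −3·16 + 7·7
1 = 7·135 − 59·16
1 = −59·556 + 243·135
1 = 243·2915 − 1274·556
1 = −1274·6386 + 2791·2915
1 = 2791·54003 − 23602·6386
1 = −23602·384407 + 168005·54003
So 54003·168005 ≡ 1 (mod 384407).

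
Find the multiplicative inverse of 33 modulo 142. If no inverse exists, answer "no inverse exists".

Extended Euclidean algorithm:
142 = 4×33 + 10
33 = 3×10 + 3
10 = 3×3 + 1
3 = 3×1 + 0
Since gcd(33, 142) = 1, back-substitute to write 1 as a combination:
1 = 10 − 3·3
1 = −3·33 + 10·10
1 = 10·142 − 43·33
So 33·(-43) ≡ 1 (mod 142), and -43 ≡ 99 (mod 142).

99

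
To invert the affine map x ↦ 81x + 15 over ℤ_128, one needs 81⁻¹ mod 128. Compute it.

gcd(128, 81) by repeated division:
128 = 1×81 + 47
81 = 1×47 + 34
47 = 1×34 + 13
34 = 2×13 + 8
13 = 1×8 + 5
8 = 1×5 + 3
5 = 1×3 + 2
3 = 1×2 + 1
2 = 2×1 + 0
The gcd is 1. Working backward:
1 = 3 − 2
1 = −5 + 2·3
1 = 2·8 − 3·5
1 = −3·13 + 5·8
1 = 5·34 − 13·13
1 = −13·47 + 18·34
1 = 18·81 − 31·47
1 = −31·128 + 49·81
So 81·49 ≡ 1 (mod 128).

49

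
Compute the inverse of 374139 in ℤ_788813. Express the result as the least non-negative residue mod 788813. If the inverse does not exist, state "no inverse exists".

gcd(788813, 374139) by repeated division:
788813 = 2·374139 + 40535
374139 = 9·40535 + 9324
40535 = 4·9324 + 3239
9324 = 2·3239 + 2846
3239 = 1·2846 + 393
2846 = 7·393 + 95
393 = 4·95 + 13
95 = 7·13 + 4
13 = 3·4 + 1
4 = 4·1 + 0
The gcd is 1. Working backward:
1 = 13 − 3·4
1 = −3·95 + 22·13
1 = 22·393 − 91·95
1 = −91·2846 + 659·393
1 = 659·3239 − 750·2846
1 = −750·9324 + 2159·3239
1 = 2159·40535 − 9386·9324
1 = −9386·374139 + 86633·40535
1 = 86633·788813 − 182652·374139
Thus 374139·(-182652) ≡ 1 (mod 788813); reducing, -182652 mod 788813 = 606161.

606161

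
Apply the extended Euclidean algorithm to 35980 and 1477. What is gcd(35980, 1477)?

7

Euclidean algorithm:
35980 = 24×1477 + 532
1477 = 2×532 + 413
532 = 1×413 + 119
413 = 3×119 + 56
119 = 2×56 + 7
56 = 8×7 + 0
gcd(35980, 1477) = 7.
Back-substituting:
7 = 119 − 2·56
7 = −2·413 + 7·119
7 = 7·532 − 9·413
7 = −9·1477 + 25·532
7 = 25·35980 − 609·1477
So 7 = (25)·35980 + (-609)·1477.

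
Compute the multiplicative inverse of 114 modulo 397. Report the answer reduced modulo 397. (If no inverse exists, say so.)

101

gcd(397, 114) by repeated division:
397 = 3*114 + 55
114 = 2*55 + 4
55 = 13*4 + 3
4 = 1*3 + 1
3 = 3*1 + 0
The gcd is 1. Working backward:
1 = 4 − 3
1 = −55 + 14·4
1 = 14·114 − 29·55
1 = −29·397 + 101·114
So 114·101 ≡ 1 (mod 397).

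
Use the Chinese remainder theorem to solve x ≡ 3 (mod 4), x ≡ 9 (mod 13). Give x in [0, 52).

Write x = 3 + 4·k. Then 4·k ≡ 9 − 3 ≡ 6 (mod 13).
Need 4⁻¹ mod 13. Extended Euclid on (13, 4):
13 = 3·4 + 1
4 = 4·1 + 0
Back-substitute:
1 = 13 − 3·4
4⁻¹ ≡ 10 (mod 13), so k ≡ 10·6 ≡ 8 (mod 13).
x = 3 + 4·8 = 35.

35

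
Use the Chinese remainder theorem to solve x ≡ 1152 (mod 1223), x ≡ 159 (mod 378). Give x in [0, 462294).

Write x = 1152 + 1223·k. Then 1223·k ≡ 159 − 1152 ≡ 141 (mod 378).
Need 1223⁻¹ mod 378. Extended Euclid on (378, 89):
378 = 4*89 + 22
89 = 4*22 + 1
22 = 22*1 + 0
Back-substitute:
1 = 89 − 4·22
1 = −4·378 + 17·89
1223⁻¹ ≡ 17 (mod 378), so k ≡ 17·141 ≡ 129 (mod 378).
x = 1152 + 1223·129 = 158919.

158919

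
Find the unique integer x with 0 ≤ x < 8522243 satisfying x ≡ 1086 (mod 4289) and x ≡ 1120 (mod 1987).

5087840

Write x = 1086 + 4289·k. Then 4289·k ≡ 1120 − 1086 ≡ 34 (mod 1987).
Need 4289⁻¹ mod 1987. Extended Euclid on (1987, 315):
1987 = 6×315 + 97
315 = 3×97 + 24
97 = 4×24 + 1
24 = 24×1 + 0
Back-substitute:
1 = 97 − 4·24
1 = −4·315 + 13·97
1 = 13·1987 − 82·315
4289⁻¹ ≡ 1905 (mod 1987), so k ≡ 1905·34 ≡ 1186 (mod 1987).
x = 1086 + 4289·1186 = 5087840.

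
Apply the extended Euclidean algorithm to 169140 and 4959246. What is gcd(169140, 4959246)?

Repeated division:
4959246 = 29*169140 + 54186
169140 = 3*54186 + 6582
54186 = 8*6582 + 1530
6582 = 4*1530 + 462
1530 = 3*462 + 144
462 = 3*144 + 30
144 = 4*30 + 24
30 = 1*24 + 6
24 = 4*6 + 0
gcd(169140, 4959246) = 6.
Working backward:
6 = 30 − 24
6 = −144 + 5·30
6 = 5·462 − 16·144
6 = −16·1530 + 53·462
6 = 53·6582 − 228·1530
6 = −228·54186 + 1877·6582
6 = 1877·169140 − 5859·54186
6 = −5859·4959246 + 171788·169140
So 6 = (-5859)·4959246 + (171788)·169140.

6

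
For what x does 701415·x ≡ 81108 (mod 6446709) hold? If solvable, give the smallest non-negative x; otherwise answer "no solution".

494274

First find gcd(701415, 6446709):
6446709 = 9*701415 + 133974
701415 = 5*133974 + 31545
133974 = 4*31545 + 7794
31545 = 4*7794 + 369
7794 = 21*369 + 45
369 = 8*45 + 9
45 = 5*9 + 0
gcd = 9 and 9 | 81108, so solutions exist. Divide through by 9: 77935x ≡ 9012 (mod 716301).
Now find 77935⁻¹ mod 716301:
716301 = 9*77935 + 14886
77935 = 5*14886 + 3505
14886 = 4*3505 + 866
3505 = 4*866 + 41
866 = 21*41 + 5
41 = 8*5 + 1
5 = 5*1 + 0
Back-substitute:
1 = 41 − 8·5
1 = −8·866 + 169·41
1 = 169·3505 − 684·866
1 = −684·14886 + 2905·3505
1 = 2905·77935 − 15209·14886
1 = −15209·716301 + 139786·77935
So 77935⁻¹ ≡ 139786 (mod 716301).
Then x ≡ 139786·9012 ≡ 494274 (mod 716301); the smallest non-negative solution is x = 494274.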